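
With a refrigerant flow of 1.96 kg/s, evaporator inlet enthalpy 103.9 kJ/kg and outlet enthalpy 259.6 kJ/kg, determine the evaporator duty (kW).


dh = 259.6 - 103.9 = 155.7 kJ/kg
Q_evap = m_dot * dh = 1.96 * 155.7
Q_evap = 305.17 kW

305.17


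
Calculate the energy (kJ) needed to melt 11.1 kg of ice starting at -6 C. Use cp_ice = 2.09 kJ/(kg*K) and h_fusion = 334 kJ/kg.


Sensible heat = cp * dT = 2.09 * 6 = 12.54 kJ/kg
Total per kg = 12.54 + 334 = 346.54 kJ/kg
Q = m * total = 11.1 * 346.54
Q = 3846.6 kJ

3846.6


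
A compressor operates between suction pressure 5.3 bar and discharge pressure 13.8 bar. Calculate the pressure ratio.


PR = P_high / P_low
PR = 13.8 / 5.3
PR = 2.604

2.604


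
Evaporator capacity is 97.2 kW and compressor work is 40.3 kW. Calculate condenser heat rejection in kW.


Q_cond = Q_evap + W
Q_cond = 97.2 + 40.3
Q_cond = 137.5 kW

137.5


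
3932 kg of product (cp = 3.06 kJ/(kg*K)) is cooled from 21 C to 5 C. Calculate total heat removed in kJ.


dT = 21 - (5) = 16 K
Q = m * cp * dT = 3932 * 3.06 * 16
Q = 192511 kJ

192511


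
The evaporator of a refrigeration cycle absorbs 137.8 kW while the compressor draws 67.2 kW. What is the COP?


COP = Q_evap / W
COP = 137.8 / 67.2
COP = 2.051

2.051


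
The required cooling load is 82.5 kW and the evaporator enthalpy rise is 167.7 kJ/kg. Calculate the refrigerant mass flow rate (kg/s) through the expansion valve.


m_dot = Q / dh
m_dot = 82.5 / 167.7
m_dot = 0.4919 kg/s

0.4919


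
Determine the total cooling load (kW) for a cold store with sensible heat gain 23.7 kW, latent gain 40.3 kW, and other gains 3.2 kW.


Q_total = Q_s + Q_l + Q_misc
Q_total = 23.7 + 40.3 + 3.2
Q_total = 67.2 kW

67.2


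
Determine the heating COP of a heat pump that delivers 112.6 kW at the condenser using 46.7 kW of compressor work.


COP_hp = Q_cond / W
COP_hp = 112.6 / 46.7
COP_hp = 2.411

2.411


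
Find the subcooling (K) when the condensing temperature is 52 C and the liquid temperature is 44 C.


Subcooling = T_cond - T_liquid
Subcooling = 52 - 44
Subcooling = 8 K

8


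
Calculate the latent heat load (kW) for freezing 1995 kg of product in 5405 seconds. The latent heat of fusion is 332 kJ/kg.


Q_lat = m * h_fg / t
Q_lat = 1995 * 332 / 5405
Q_lat = 122.54 kW

122.54


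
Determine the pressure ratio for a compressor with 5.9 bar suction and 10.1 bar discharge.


PR = P_high / P_low
PR = 10.1 / 5.9
PR = 1.712

1.712


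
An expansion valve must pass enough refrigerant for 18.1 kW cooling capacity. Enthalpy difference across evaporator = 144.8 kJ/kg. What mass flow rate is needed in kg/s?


m_dot = Q / dh
m_dot = 18.1 / 144.8
m_dot = 0.125 kg/s

0.125


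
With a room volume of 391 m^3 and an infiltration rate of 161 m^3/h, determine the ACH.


ACH = flow / volume
ACH = 161 / 391
ACH = 0.412

0.412


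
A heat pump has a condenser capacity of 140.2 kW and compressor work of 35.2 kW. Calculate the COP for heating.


COP_hp = Q_cond / W
COP_hp = 140.2 / 35.2
COP_hp = 3.983

3.983


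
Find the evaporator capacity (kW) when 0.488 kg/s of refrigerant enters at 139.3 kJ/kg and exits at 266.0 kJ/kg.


dh = 266.0 - 139.3 = 126.7 kJ/kg
Q_evap = m_dot * dh = 0.488 * 126.7
Q_evap = 61.83 kW

61.83


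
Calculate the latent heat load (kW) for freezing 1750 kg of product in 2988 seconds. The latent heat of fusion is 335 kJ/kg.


Q_lat = m * h_fg / t
Q_lat = 1750 * 335 / 2988
Q_lat = 196.2 kW

196.2


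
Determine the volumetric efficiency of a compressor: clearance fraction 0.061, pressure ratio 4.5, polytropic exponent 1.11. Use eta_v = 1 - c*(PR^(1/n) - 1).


PR^(1/n) = 4.5^(1/1.11) = 3.87685664
eta_v = 1 - 0.061 * (3.87685664 - 1)
eta_v = 0.8245

0.8245


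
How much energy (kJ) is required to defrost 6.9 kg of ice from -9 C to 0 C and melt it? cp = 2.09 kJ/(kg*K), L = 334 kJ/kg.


Sensible heat = cp * dT = 2.09 * 9 = 18.81 kJ/kg
Total per kg = 18.81 + 334 = 352.81 kJ/kg
Q = m * total = 6.9 * 352.81
Q = 2434.4 kJ

2434.4


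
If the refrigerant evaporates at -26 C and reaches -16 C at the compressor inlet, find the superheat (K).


Superheat = T_suction - T_evap
Superheat = -16 - (-26)
Superheat = 10 K

10


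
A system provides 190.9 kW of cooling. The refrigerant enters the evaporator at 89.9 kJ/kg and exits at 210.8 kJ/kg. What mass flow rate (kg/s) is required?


dh = 210.8 - 89.9 = 120.9 kJ/kg
m_dot = Q / dh = 190.9 / 120.9 = 1.579 kg/s

1.579


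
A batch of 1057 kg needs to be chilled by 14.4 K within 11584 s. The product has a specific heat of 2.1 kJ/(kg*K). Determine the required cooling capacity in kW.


Q = m * cp * dT / t
Q = 1057 * 2.1 * 14.4 / 11584
Q = 2.759 kW

2.759


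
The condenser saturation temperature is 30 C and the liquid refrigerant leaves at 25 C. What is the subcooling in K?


Subcooling = T_cond - T_liquid
Subcooling = 30 - 25
Subcooling = 5 K

5


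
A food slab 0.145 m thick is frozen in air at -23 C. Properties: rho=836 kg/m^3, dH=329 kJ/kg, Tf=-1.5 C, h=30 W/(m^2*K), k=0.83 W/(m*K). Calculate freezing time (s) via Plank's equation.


dT = -1.5 - (-23) = 21.5 K
term1 = a/(2h) = 0.145/(2*30) = 0.002416666667
term2 = a^2/(8k) = 0.145^2/(8*0.83) = 0.003166415663
t = rho*dH*1000/dT * (term1 + term2)
t = 836*329*1000/21.5 * (0.002416666667 + 0.003166415663)
t = 71423 s

71423


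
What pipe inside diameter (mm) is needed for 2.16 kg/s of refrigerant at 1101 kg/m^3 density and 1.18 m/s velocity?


A = m_dot / (rho * v) = 2.16 / (1101 * 1.18) = 0.00166258717 m^2
d = sqrt(4*A/pi) * 1000
d = 46.0 mm

46.0


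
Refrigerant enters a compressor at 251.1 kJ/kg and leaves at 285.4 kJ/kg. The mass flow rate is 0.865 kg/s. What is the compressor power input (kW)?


dh = 285.4 - 251.1 = 34.3 kJ/kg
W = m_dot * dh = 0.865 * 34.3 = 29.67 kW

29.67


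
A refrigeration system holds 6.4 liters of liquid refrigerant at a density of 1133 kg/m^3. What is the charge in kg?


Charge = V * rho / 1000
Charge = 6.4 * 1133 / 1000
Charge = 7.25 kg

7.25


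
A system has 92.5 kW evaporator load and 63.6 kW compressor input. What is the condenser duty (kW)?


Q_cond = Q_evap + W
Q_cond = 92.5 + 63.6
Q_cond = 156.1 kW

156.1


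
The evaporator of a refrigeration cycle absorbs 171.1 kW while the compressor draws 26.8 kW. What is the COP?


COP = Q_evap / W
COP = 171.1 / 26.8
COP = 6.384

6.384


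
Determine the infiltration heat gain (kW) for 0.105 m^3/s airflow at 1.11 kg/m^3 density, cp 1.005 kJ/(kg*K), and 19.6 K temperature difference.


Q = V_dot * rho * cp * dT
Q = 0.105 * 1.11 * 1.005 * 19.6
Q = 2.296 kW

2.296


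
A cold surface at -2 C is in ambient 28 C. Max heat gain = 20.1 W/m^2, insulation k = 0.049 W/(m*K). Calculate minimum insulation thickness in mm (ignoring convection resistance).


dT = 28 - (-2) = 30 K
thickness = k * dT / q_max * 1000
thickness = 0.049 * 30 / 20.1 * 1000
thickness = 73.1 mm

73.1


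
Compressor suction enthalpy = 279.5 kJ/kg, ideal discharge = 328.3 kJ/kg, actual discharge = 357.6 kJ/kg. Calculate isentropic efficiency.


dh_ideal = 328.3 - 279.5 = 48.8 kJ/kg
dh_actual = 357.6 - 279.5 = 78.1 kJ/kg
eta_s = dh_ideal / dh_actual = 48.8 / 78.1
eta_s = 0.6248

0.6248


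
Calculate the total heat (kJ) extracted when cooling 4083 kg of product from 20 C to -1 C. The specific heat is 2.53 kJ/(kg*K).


dT = 20 - (-1) = 21 K
Q = m * cp * dT = 4083 * 2.53 * 21
Q = 216930 kJ

216930


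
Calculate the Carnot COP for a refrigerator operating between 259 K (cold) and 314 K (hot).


dT = 314 - 259 = 55 K
COP_carnot = T_cold / dT = 259 / 55
COP_carnot = 4.709

4.709


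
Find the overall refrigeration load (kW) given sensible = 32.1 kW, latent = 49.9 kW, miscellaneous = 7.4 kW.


Q_total = Q_s + Q_l + Q_misc
Q_total = 32.1 + 49.9 + 7.4
Q_total = 89.4 kW

89.4


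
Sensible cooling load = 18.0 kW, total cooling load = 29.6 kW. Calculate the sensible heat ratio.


SHR = Q_sensible / Q_total
SHR = 18.0 / 29.6
SHR = 0.608

0.608


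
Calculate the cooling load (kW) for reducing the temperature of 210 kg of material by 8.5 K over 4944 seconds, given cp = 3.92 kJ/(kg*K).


Q = m * cp * dT / t
Q = 210 * 3.92 * 8.5 / 4944
Q = 1.415 kW

1.415


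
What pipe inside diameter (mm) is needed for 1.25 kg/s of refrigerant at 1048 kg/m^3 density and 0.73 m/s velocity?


A = m_dot / (rho * v) = 1.25 / (1048 * 0.73) = 0.001633901495 m^2
d = sqrt(4*A/pi) * 1000
d = 45.6 mm

45.6


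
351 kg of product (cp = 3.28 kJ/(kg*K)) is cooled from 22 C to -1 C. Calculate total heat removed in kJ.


dT = 22 - (-1) = 23 K
Q = m * cp * dT = 351 * 3.28 * 23
Q = 26479 kJ

26479


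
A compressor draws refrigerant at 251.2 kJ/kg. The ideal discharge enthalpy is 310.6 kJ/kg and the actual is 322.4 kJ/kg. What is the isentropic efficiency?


dh_ideal = 310.6 - 251.2 = 59.4 kJ/kg
dh_actual = 322.4 - 251.2 = 71.2 kJ/kg
eta_s = dh_ideal / dh_actual = 59.4 / 71.2
eta_s = 0.8343

0.8343


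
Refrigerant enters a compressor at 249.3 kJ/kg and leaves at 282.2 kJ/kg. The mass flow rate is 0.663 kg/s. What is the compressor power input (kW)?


dh = 282.2 - 249.3 = 32.9 kJ/kg
W = m_dot * dh = 0.663 * 32.9 = 21.81 kW

21.81


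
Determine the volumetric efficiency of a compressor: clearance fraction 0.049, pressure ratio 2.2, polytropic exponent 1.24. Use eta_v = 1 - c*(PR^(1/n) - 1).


PR^(1/n) = 2.2^(1/1.24) = 1.88863191
eta_v = 1 - 0.049 * (1.88863191 - 1)
eta_v = 0.9565

0.9565


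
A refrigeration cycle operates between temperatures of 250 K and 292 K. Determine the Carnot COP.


dT = 292 - 250 = 42 K
COP_carnot = T_cold / dT = 250 / 42
COP_carnot = 5.952

5.952


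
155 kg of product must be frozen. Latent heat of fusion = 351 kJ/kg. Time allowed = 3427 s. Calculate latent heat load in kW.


Q_lat = m * h_fg / t
Q_lat = 155 * 351 / 3427
Q_lat = 15.88 kW

15.88


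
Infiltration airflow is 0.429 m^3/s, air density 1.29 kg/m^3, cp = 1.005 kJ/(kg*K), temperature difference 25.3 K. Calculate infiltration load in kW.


Q = V_dot * rho * cp * dT
Q = 0.429 * 1.29 * 1.005 * 25.3
Q = 14.071 kW

14.071


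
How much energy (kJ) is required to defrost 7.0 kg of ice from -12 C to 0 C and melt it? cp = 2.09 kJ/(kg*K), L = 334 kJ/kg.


Sensible heat = cp * dT = 2.09 * 12 = 25.08 kJ/kg
Total per kg = 25.08 + 334 = 359.08 kJ/kg
Q = m * total = 7.0 * 359.08
Q = 2513.6 kJ

2513.6


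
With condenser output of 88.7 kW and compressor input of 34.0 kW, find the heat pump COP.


COP_hp = Q_cond / W
COP_hp = 88.7 / 34.0
COP_hp = 2.609

2.609


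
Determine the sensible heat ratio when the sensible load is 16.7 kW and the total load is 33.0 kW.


SHR = Q_sensible / Q_total
SHR = 16.7 / 33.0
SHR = 0.506

0.506


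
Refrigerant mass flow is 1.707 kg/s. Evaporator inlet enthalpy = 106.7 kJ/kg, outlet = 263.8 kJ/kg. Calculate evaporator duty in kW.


dh = 263.8 - 106.7 = 157.1 kJ/kg
Q_evap = m_dot * dh = 1.707 * 157.1
Q_evap = 268.17 kW

268.17


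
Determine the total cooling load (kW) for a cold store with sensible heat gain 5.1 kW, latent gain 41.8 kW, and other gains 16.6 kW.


Q_total = Q_s + Q_l + Q_misc
Q_total = 5.1 + 41.8 + 16.6
Q_total = 63.5 kW

63.5


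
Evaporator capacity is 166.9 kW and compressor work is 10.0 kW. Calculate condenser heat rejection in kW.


Q_cond = Q_evap + W
Q_cond = 166.9 + 10.0
Q_cond = 176.9 kW

176.9


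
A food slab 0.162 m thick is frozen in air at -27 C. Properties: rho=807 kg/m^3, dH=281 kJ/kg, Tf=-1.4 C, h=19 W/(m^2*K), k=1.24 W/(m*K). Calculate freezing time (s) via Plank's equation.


dT = -1.4 - (-27) = 25.6 K
term1 = a/(2h) = 0.162/(2*19) = 0.004263157895
term2 = a^2/(8k) = 0.162^2/(8*1.24) = 0.002645564516
t = rho*dH*1000/dT * (term1 + term2)
t = 807*281*1000/25.6 * (0.004263157895 + 0.002645564516)
t = 61198 s

61198


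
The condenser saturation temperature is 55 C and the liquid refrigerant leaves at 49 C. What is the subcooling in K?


Subcooling = T_cond - T_liquid
Subcooling = 55 - 49
Subcooling = 6 K

6


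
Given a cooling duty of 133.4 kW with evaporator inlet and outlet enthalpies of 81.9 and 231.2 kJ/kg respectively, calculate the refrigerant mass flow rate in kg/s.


dh = 231.2 - 81.9 = 149.3 kJ/kg
m_dot = Q / dh = 133.4 / 149.3 = 0.8935 kg/s

0.8935


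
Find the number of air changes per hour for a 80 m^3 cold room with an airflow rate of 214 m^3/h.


ACH = flow / volume
ACH = 214 / 80
ACH = 2.675

2.675


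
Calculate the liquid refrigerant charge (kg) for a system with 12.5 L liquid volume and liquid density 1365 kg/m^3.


Charge = V * rho / 1000
Charge = 12.5 * 1365 / 1000
Charge = 17.06 kg

17.06


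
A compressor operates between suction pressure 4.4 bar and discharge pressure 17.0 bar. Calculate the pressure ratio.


PR = P_high / P_low
PR = 17.0 / 4.4
PR = 3.864

3.864


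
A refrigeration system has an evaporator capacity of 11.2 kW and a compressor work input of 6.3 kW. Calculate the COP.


COP = Q_evap / W
COP = 11.2 / 6.3
COP = 1.778

1.778


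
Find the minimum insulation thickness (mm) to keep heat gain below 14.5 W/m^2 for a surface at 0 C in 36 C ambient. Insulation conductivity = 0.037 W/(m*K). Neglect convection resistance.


dT = 36 - (0) = 36 K
thickness = k * dT / q_max * 1000
thickness = 0.037 * 36 / 14.5 * 1000
thickness = 91.9 mm

91.9


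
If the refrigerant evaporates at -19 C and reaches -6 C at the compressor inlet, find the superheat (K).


Superheat = T_suction - T_evap
Superheat = -6 - (-19)
Superheat = 13 K

13


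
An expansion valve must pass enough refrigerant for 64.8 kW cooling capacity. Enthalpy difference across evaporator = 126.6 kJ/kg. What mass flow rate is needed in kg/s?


m_dot = Q / dh
m_dot = 64.8 / 126.6
m_dot = 0.5118 kg/s

0.5118


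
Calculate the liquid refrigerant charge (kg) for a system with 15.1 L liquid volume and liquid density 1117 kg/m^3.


Charge = V * rho / 1000
Charge = 15.1 * 1117 / 1000
Charge = 16.87 kg

16.87


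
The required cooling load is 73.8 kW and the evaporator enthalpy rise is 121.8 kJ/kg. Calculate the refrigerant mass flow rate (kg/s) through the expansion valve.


m_dot = Q / dh
m_dot = 73.8 / 121.8
m_dot = 0.6059 kg/s

0.6059


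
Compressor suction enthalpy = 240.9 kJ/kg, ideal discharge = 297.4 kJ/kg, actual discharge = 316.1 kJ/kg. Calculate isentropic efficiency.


dh_ideal = 297.4 - 240.9 = 56.5 kJ/kg
dh_actual = 316.1 - 240.9 = 75.2 kJ/kg
eta_s = dh_ideal / dh_actual = 56.5 / 75.2
eta_s = 0.7513

0.7513


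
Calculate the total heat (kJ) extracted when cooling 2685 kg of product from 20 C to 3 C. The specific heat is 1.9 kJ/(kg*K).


dT = 20 - (3) = 17 K
Q = m * cp * dT = 2685 * 1.9 * 17
Q = 86726 kJ

86726


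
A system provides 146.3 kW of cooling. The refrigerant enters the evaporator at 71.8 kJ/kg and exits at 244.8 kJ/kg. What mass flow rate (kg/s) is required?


dh = 244.8 - 71.8 = 173.0 kJ/kg
m_dot = Q / dh = 146.3 / 173.0 = 0.8457 kg/s

0.8457


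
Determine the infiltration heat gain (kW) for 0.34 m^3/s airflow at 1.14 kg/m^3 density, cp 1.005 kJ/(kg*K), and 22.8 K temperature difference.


Q = V_dot * rho * cp * dT
Q = 0.34 * 1.14 * 1.005 * 22.8
Q = 8.881 kW

8.881


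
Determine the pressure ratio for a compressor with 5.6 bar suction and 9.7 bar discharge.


PR = P_high / P_low
PR = 9.7 / 5.6
PR = 1.732

1.732


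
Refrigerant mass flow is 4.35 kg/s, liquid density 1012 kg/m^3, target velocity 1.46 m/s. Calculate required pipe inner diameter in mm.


A = m_dot / (rho * v) = 4.35 / (1012 * 1.46) = 0.002944122584 m^2
d = sqrt(4*A/pi) * 1000
d = 61.2 mm

61.2


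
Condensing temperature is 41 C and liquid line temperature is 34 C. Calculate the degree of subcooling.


Subcooling = T_cond - T_liquid
Subcooling = 41 - 34
Subcooling = 7 K

7


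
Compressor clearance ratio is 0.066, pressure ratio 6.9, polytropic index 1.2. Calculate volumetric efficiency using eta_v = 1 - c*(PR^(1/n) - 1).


PR^(1/n) = 6.9^(1/1.2) = 5.00081639
eta_v = 1 - 0.066 * (5.00081639 - 1)
eta_v = 0.7359

0.7359


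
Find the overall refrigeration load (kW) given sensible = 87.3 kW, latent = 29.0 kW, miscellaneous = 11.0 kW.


Q_total = Q_s + Q_l + Q_misc
Q_total = 87.3 + 29.0 + 11.0
Q_total = 127.3 kW

127.3


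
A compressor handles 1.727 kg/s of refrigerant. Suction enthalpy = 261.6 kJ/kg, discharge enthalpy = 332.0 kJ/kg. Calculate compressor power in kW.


dh = 332.0 - 261.6 = 70.4 kJ/kg
W = m_dot * dh = 1.727 * 70.4 = 121.58 kW

121.58


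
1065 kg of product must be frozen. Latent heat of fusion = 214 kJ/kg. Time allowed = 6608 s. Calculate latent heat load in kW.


Q_lat = m * h_fg / t
Q_lat = 1065 * 214 / 6608
Q_lat = 34.49 kW

34.49


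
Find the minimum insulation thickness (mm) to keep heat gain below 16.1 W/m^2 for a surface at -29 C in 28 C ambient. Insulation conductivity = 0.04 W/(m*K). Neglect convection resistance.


dT = 28 - (-29) = 57 K
thickness = k * dT / q_max * 1000
thickness = 0.04 * 57 / 16.1 * 1000
thickness = 141.6 mm

141.6


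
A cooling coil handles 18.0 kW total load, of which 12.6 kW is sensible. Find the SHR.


SHR = Q_sensible / Q_total
SHR = 12.6 / 18.0
SHR = 0.7

0.7


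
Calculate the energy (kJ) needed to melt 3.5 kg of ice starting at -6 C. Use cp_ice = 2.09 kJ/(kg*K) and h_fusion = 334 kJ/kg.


Sensible heat = cp * dT = 2.09 * 6 = 12.54 kJ/kg
Total per kg = 12.54 + 334 = 346.54 kJ/kg
Q = m * total = 3.5 * 346.54
Q = 1212.9 kJ

1212.9


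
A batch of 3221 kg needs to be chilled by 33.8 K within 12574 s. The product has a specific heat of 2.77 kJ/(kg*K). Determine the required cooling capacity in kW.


Q = m * cp * dT / t
Q = 3221 * 2.77 * 33.8 / 12574
Q = 23.984 kW

23.984


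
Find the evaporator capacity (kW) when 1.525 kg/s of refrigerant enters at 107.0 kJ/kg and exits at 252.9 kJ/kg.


dh = 252.9 - 107.0 = 145.9 kJ/kg
Q_evap = m_dot * dh = 1.525 * 145.9
Q_evap = 222.5 kW

222.5


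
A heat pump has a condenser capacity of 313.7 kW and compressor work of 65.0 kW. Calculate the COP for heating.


COP_hp = Q_cond / W
COP_hp = 313.7 / 65.0
COP_hp = 4.826

4.826


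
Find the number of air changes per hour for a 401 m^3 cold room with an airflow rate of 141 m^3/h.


ACH = flow / volume
ACH = 141 / 401
ACH = 0.352

0.352


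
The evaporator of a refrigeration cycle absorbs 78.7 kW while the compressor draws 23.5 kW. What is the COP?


COP = Q_evap / W
COP = 78.7 / 23.5
COP = 3.349

3.349


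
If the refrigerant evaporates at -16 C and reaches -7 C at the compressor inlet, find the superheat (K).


Superheat = T_suction - T_evap
Superheat = -7 - (-16)
Superheat = 9 K

9


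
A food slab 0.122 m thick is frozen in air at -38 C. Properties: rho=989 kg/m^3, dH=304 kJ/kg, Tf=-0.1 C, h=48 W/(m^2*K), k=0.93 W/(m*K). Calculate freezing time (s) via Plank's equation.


dT = -0.1 - (-38) = 37.9 K
term1 = a/(2h) = 0.122/(2*48) = 0.001270833333
term2 = a^2/(8k) = 0.122^2/(8*0.93) = 0.002000537634
t = rho*dH*1000/dT * (term1 + term2)
t = 989*304*1000/37.9 * (0.001270833333 + 0.002000537634)
t = 25951 s

25951


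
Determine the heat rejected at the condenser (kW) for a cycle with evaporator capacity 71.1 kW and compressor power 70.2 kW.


Q_cond = Q_evap + W
Q_cond = 71.1 + 70.2
Q_cond = 141.3 kW

141.3


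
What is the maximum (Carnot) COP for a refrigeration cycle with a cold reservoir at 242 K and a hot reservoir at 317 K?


dT = 317 - 242 = 75 K
COP_carnot = T_cold / dT = 242 / 75
COP_carnot = 3.227

3.227


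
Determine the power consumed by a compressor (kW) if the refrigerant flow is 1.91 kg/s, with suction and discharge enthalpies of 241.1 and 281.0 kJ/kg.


dh = 281.0 - 241.1 = 39.9 kJ/kg
W = m_dot * dh = 1.91 * 39.9 = 76.21 kW

76.21


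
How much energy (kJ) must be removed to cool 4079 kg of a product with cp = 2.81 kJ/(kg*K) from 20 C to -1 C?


dT = 20 - (-1) = 21 K
Q = m * cp * dT = 4079 * 2.81 * 21
Q = 240702 kJ

240702


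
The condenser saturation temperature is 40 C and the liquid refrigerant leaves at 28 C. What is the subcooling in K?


Subcooling = T_cond - T_liquid
Subcooling = 40 - 28
Subcooling = 12 K

12


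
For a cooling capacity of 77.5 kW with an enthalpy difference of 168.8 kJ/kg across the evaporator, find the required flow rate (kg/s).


m_dot = Q / dh
m_dot = 77.5 / 168.8
m_dot = 0.4591 kg/s

0.4591


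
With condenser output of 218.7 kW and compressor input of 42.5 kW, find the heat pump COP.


COP_hp = Q_cond / W
COP_hp = 218.7 / 42.5
COP_hp = 5.146

5.146


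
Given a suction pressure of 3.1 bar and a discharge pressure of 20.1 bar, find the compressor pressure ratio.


PR = P_high / P_low
PR = 20.1 / 3.1
PR = 6.484

6.484


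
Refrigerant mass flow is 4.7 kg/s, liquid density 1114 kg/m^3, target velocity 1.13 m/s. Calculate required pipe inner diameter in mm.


A = m_dot / (rho * v) = 4.7 / (1114 * 1.13) = 0.003733655328 m^2
d = sqrt(4*A/pi) * 1000
d = 68.9 mm

68.9


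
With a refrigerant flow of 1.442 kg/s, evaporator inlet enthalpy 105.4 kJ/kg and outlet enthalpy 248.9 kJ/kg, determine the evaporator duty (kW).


dh = 248.9 - 105.4 = 143.5 kJ/kg
Q_evap = m_dot * dh = 1.442 * 143.5
Q_evap = 206.93 kW

206.93


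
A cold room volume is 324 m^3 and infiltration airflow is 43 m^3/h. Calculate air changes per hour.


ACH = flow / volume
ACH = 43 / 324
ACH = 0.133

0.133


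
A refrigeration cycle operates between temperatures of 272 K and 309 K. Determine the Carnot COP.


dT = 309 - 272 = 37 K
COP_carnot = T_cold / dT = 272 / 37
COP_carnot = 7.351

7.351


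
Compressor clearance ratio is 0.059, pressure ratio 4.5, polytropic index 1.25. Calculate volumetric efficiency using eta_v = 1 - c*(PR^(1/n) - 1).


PR^(1/n) = 4.5^(1/1.25) = 3.33096455
eta_v = 1 - 0.059 * (3.33096455 - 1)
eta_v = 0.8625

0.8625


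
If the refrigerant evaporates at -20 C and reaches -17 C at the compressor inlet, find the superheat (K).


Superheat = T_suction - T_evap
Superheat = -17 - (-20)
Superheat = 3 K

3


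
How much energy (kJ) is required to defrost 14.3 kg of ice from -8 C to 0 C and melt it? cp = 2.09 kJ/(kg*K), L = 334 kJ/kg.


Sensible heat = cp * dT = 2.09 * 8 = 16.72 kJ/kg
Total per kg = 16.72 + 334 = 350.72 kJ/kg
Q = m * total = 14.3 * 350.72
Q = 5015.3 kJ

5015.3


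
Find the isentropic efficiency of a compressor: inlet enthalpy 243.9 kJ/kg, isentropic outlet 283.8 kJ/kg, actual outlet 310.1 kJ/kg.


dh_ideal = 283.8 - 243.9 = 39.9 kJ/kg
dh_actual = 310.1 - 243.9 = 66.2 kJ/kg
eta_s = dh_ideal / dh_actual = 39.9 / 66.2
eta_s = 0.6027

0.6027


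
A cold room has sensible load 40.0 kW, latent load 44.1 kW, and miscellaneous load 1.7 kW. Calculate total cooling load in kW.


Q_total = Q_s + Q_l + Q_misc
Q_total = 40.0 + 44.1 + 1.7
Q_total = 85.8 kW

85.8


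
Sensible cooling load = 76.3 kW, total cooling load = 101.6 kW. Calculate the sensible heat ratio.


SHR = Q_sensible / Q_total
SHR = 76.3 / 101.6
SHR = 0.751

0.751


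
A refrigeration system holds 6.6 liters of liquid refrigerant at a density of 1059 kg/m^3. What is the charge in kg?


Charge = V * rho / 1000
Charge = 6.6 * 1059 / 1000
Charge = 6.99 kg

6.99


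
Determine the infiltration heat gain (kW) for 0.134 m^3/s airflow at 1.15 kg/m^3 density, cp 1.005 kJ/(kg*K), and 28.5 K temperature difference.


Q = V_dot * rho * cp * dT
Q = 0.134 * 1.15 * 1.005 * 28.5
Q = 4.414 kW

4.414


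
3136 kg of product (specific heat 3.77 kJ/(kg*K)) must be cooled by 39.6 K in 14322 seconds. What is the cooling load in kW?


Q = m * cp * dT / t
Q = 3136 * 3.77 * 39.6 / 14322
Q = 32.69 kW

32.69


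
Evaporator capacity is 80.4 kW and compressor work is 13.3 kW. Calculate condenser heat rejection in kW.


Q_cond = Q_evap + W
Q_cond = 80.4 + 13.3
Q_cond = 93.7 kW

93.7


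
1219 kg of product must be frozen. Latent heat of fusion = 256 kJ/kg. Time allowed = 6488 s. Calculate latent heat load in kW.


Q_lat = m * h_fg / t
Q_lat = 1219 * 256 / 6488
Q_lat = 48.1 kW

48.1


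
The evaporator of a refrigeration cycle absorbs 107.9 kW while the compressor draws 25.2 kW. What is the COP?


COP = Q_evap / W
COP = 107.9 / 25.2
COP = 4.282

4.282


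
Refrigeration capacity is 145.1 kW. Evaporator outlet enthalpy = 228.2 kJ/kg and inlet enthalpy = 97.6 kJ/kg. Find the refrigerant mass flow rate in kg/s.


dh = 228.2 - 97.6 = 130.6 kJ/kg
m_dot = Q / dh = 145.1 / 130.6 = 1.111 kg/s

1.111


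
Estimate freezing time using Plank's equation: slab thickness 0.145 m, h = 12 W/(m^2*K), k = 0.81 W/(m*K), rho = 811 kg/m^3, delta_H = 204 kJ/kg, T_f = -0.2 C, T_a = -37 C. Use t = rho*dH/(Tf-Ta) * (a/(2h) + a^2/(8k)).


dT = -0.2 - (-37) = 36.8 K
term1 = a/(2h) = 0.145/(2*12) = 0.006041666667
term2 = a^2/(8k) = 0.145^2/(8*0.81) = 0.003244598765
t = rho*dH*1000/dT * (term1 + term2)
t = 811*204*1000/36.8 * (0.006041666667 + 0.003244598765)
t = 41749 s

41749


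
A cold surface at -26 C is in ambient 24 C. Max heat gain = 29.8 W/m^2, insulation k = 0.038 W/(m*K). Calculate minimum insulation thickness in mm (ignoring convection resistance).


dT = 24 - (-26) = 50 K
thickness = k * dT / q_max * 1000
thickness = 0.038 * 50 / 29.8 * 1000
thickness = 63.8 mm

63.8


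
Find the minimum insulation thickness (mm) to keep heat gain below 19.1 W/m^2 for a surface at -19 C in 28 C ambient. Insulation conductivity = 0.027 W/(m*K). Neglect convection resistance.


dT = 28 - (-19) = 47 K
thickness = k * dT / q_max * 1000
thickness = 0.027 * 47 / 19.1 * 1000
thickness = 66.4 mm

66.4


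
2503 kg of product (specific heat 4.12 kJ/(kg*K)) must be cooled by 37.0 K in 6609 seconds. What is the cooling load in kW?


Q = m * cp * dT / t
Q = 2503 * 4.12 * 37.0 / 6609
Q = 57.733 kW

57.733


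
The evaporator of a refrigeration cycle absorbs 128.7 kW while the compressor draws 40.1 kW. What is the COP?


COP = Q_evap / W
COP = 128.7 / 40.1
COP = 3.209

3.209


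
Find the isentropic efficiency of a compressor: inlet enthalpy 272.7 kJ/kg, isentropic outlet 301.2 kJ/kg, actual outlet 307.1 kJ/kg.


dh_ideal = 301.2 - 272.7 = 28.5 kJ/kg
dh_actual = 307.1 - 272.7 = 34.4 kJ/kg
eta_s = dh_ideal / dh_actual = 28.5 / 34.4
eta_s = 0.8285

0.8285


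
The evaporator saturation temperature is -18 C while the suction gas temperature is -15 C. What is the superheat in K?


Superheat = T_suction - T_evap
Superheat = -15 - (-18)
Superheat = 3 K

3


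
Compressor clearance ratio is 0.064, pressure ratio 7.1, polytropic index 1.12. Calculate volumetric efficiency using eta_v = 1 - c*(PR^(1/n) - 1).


PR^(1/n) = 7.1^(1/1.12) = 5.7550897
eta_v = 1 - 0.064 * (5.7550897 - 1)
eta_v = 0.6957

0.6957


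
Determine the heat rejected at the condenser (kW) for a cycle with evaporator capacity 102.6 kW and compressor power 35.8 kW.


Q_cond = Q_evap + W
Q_cond = 102.6 + 35.8
Q_cond = 138.4 kW

138.4


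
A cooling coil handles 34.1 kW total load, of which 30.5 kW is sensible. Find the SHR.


SHR = Q_sensible / Q_total
SHR = 30.5 / 34.1
SHR = 0.894

0.894


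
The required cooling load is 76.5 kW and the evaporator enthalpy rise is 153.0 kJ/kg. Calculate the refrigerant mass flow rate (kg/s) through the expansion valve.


m_dot = Q / dh
m_dot = 76.5 / 153.0
m_dot = 0.5 kg/s

0.5


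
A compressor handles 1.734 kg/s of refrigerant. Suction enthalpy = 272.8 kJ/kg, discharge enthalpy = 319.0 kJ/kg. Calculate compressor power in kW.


dh = 319.0 - 272.8 = 46.2 kJ/kg
W = m_dot * dh = 1.734 * 46.2 = 80.11 kW

80.11


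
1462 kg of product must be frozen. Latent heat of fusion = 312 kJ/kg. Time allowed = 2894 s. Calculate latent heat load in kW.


Q_lat = m * h_fg / t
Q_lat = 1462 * 312 / 2894
Q_lat = 157.62 kW

157.62


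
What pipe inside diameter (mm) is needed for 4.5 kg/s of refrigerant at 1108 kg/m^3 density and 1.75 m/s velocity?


A = m_dot / (rho * v) = 4.5 / (1108 * 1.75) = 0.002320783909 m^2
d = sqrt(4*A/pi) * 1000
d = 54.4 mm

54.4


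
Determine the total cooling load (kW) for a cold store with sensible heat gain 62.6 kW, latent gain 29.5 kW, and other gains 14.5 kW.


Q_total = Q_s + Q_l + Q_misc
Q_total = 62.6 + 29.5 + 14.5
Q_total = 106.6 kW

106.6


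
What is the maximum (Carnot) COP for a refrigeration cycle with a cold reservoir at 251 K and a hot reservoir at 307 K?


dT = 307 - 251 = 56 K
COP_carnot = T_cold / dT = 251 / 56
COP_carnot = 4.482

4.482


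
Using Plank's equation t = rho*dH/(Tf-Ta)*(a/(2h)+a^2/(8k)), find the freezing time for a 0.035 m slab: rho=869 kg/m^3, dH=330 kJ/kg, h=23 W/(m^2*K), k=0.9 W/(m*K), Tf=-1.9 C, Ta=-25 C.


dT = -1.9 - (-25) = 23.1 K
term1 = a/(2h) = 0.035/(2*23) = 0.0007608695652
term2 = a^2/(8k) = 0.035^2/(8*0.9) = 0.0001701388889
t = rho*dH*1000/dT * (term1 + term2)
t = 869*330*1000/23.1 * (0.0007608695652 + 0.0001701388889)
t = 11558 s

11558


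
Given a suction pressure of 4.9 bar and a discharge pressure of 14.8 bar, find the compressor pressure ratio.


PR = P_high / P_low
PR = 14.8 / 4.9
PR = 3.02

3.02


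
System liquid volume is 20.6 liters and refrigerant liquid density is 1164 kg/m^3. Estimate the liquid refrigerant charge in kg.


Charge = V * rho / 1000
Charge = 20.6 * 1164 / 1000
Charge = 23.98 kg

23.98


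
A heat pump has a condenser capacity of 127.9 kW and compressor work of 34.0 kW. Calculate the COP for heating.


COP_hp = Q_cond / W
COP_hp = 127.9 / 34.0
COP_hp = 3.762

3.762


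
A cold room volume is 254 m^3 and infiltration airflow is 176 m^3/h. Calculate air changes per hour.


ACH = flow / volume
ACH = 176 / 254
ACH = 0.693

0.693


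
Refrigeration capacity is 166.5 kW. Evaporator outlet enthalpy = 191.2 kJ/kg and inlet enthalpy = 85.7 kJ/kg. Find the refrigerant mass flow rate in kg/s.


dh = 191.2 - 85.7 = 105.5 kJ/kg
m_dot = Q / dh = 166.5 / 105.5 = 1.5782 kg/s

1.5782


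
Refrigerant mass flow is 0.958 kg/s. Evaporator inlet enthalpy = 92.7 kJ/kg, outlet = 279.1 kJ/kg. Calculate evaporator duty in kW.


dh = 279.1 - 92.7 = 186.4 kJ/kg
Q_evap = m_dot * dh = 0.958 * 186.4
Q_evap = 178.57 kW

178.57


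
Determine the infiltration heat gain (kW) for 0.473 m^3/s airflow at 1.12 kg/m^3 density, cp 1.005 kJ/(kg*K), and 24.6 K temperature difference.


Q = V_dot * rho * cp * dT
Q = 0.473 * 1.12 * 1.005 * 24.6
Q = 13.097 kW

13.097


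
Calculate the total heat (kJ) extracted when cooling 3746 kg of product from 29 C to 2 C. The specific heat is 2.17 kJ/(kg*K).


dT = 29 - (2) = 27 K
Q = m * cp * dT = 3746 * 2.17 * 27
Q = 219478 kJ

219478


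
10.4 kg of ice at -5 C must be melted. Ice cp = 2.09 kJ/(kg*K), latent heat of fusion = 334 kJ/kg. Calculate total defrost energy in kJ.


Sensible heat = cp * dT = 2.09 * 5 = 10.45 kJ/kg
Total per kg = 10.45 + 334 = 344.45 kJ/kg
Q = m * total = 10.4 * 344.45
Q = 3582.3 kJ

3582.3


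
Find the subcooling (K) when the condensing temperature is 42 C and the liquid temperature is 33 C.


Subcooling = T_cond - T_liquid
Subcooling = 42 - 33
Subcooling = 9 K

9


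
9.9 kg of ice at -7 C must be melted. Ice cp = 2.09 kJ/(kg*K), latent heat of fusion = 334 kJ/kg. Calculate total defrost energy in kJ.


Sensible heat = cp * dT = 2.09 * 7 = 14.63 kJ/kg
Total per kg = 14.63 + 334 = 348.63 kJ/kg
Q = m * total = 9.9 * 348.63
Q = 3451.4 kJ

3451.4


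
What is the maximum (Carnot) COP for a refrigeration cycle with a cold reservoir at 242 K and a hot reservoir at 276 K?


dT = 276 - 242 = 34 K
COP_carnot = T_cold / dT = 242 / 34
COP_carnot = 7.118

7.118


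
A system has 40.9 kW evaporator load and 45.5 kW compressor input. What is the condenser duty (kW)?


Q_cond = Q_evap + W
Q_cond = 40.9 + 45.5
Q_cond = 86.4 kW

86.4


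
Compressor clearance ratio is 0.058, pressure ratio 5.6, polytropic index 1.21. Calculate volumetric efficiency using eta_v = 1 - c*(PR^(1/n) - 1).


PR^(1/n) = 5.6^(1/1.21) = 4.15276363
eta_v = 1 - 0.058 * (4.15276363 - 1)
eta_v = 0.8171

0.8171


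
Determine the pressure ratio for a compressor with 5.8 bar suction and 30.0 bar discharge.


PR = P_high / P_low
PR = 30.0 / 5.8
PR = 5.172

5.172


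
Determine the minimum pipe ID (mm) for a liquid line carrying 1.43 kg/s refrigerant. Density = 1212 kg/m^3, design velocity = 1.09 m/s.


A = m_dot / (rho * v) = 1.43 / (1212 * 1.09) = 0.001082447694 m^2
d = sqrt(4*A/pi) * 1000
d = 37.1 mm

37.1


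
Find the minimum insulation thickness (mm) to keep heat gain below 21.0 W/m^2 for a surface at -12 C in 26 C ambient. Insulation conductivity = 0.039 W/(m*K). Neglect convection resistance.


dT = 26 - (-12) = 38 K
thickness = k * dT / q_max * 1000
thickness = 0.039 * 38 / 21.0 * 1000
thickness = 70.6 mm

70.6


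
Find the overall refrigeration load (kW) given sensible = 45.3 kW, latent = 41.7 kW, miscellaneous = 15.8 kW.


Q_total = Q_s + Q_l + Q_misc
Q_total = 45.3 + 41.7 + 15.8
Q_total = 102.8 kW

102.8


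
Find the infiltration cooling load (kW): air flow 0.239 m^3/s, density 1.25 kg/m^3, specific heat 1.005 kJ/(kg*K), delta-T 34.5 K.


Q = V_dot * rho * cp * dT
Q = 0.239 * 1.25 * 1.005 * 34.5
Q = 10.358 kW

10.358


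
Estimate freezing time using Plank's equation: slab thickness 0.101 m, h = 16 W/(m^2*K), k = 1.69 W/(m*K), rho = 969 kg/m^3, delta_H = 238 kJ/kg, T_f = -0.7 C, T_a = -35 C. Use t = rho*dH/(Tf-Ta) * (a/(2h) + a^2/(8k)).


dT = -0.7 - (-35) = 34.3 K
term1 = a/(2h) = 0.101/(2*16) = 0.00315625
term2 = a^2/(8k) = 0.101^2/(8*1.69) = 0.0007545118343
t = rho*dH*1000/dT * (term1 + term2)
t = 969*238*1000/34.3 * (0.00315625 + 0.0007545118343)
t = 26295 s

26295


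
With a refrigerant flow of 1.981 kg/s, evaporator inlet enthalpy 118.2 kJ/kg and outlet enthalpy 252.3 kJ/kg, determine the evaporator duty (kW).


dh = 252.3 - 118.2 = 134.1 kJ/kg
Q_evap = m_dot * dh = 1.981 * 134.1
Q_evap = 265.65 kW

265.65


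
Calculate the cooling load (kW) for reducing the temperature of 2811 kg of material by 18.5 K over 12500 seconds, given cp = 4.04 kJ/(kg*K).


Q = m * cp * dT / t
Q = 2811 * 4.04 * 18.5 / 12500
Q = 16.808 kW

16.808


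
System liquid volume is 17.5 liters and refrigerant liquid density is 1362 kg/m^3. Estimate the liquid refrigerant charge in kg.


Charge = V * rho / 1000
Charge = 17.5 * 1362 / 1000
Charge = 23.84 kg

23.84


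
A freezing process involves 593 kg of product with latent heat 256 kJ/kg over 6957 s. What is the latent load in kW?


Q_lat = m * h_fg / t
Q_lat = 593 * 256 / 6957
Q_lat = 21.82 kW

21.82


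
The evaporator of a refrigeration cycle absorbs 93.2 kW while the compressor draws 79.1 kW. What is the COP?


COP = Q_evap / W
COP = 93.2 / 79.1
COP = 1.178

1.178


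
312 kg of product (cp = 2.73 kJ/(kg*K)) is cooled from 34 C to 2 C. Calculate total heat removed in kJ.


dT = 34 - (2) = 32 K
Q = m * cp * dT = 312 * 2.73 * 32
Q = 27256 kJ

27256


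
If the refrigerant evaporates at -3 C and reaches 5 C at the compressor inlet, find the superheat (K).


Superheat = T_suction - T_evap
Superheat = 5 - (-3)
Superheat = 8 K

8


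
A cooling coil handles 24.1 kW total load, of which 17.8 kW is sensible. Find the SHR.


SHR = Q_sensible / Q_total
SHR = 17.8 / 24.1
SHR = 0.739

0.739


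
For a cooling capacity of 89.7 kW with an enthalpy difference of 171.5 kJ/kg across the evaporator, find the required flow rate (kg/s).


m_dot = Q / dh
m_dot = 89.7 / 171.5
m_dot = 0.523 kg/s

0.523


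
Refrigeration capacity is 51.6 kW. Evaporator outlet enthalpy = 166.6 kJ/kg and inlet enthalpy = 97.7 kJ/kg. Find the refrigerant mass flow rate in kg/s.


dh = 166.6 - 97.7 = 68.9 kJ/kg
m_dot = Q / dh = 51.6 / 68.9 = 0.7489 kg/s

0.7489


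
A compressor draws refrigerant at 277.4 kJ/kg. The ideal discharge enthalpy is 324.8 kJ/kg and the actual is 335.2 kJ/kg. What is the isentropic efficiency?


dh_ideal = 324.8 - 277.4 = 47.4 kJ/kg
dh_actual = 335.2 - 277.4 = 57.8 kJ/kg
eta_s = dh_ideal / dh_actual = 47.4 / 57.8
eta_s = 0.8201

0.8201


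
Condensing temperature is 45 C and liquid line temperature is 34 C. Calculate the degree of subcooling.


Subcooling = T_cond - T_liquid
Subcooling = 45 - 34
Subcooling = 11 K

11


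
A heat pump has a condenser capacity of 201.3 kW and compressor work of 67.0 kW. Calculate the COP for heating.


COP_hp = Q_cond / W
COP_hp = 201.3 / 67.0
COP_hp = 3.004

3.004


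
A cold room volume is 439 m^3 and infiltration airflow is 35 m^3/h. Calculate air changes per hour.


ACH = flow / volume
ACH = 35 / 439
ACH = 0.08

0.08


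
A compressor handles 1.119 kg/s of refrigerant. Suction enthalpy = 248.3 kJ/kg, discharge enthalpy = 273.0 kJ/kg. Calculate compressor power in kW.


dh = 273.0 - 248.3 = 24.7 kJ/kg
W = m_dot * dh = 1.119 * 24.7 = 27.64 kW

27.64


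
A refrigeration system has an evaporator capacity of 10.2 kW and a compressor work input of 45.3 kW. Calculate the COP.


COP = Q_evap / W
COP = 10.2 / 45.3
COP = 0.225

0.225


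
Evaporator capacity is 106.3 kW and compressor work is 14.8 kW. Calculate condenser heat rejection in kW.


Q_cond = Q_evap + W
Q_cond = 106.3 + 14.8
Q_cond = 121.1 kW

121.1


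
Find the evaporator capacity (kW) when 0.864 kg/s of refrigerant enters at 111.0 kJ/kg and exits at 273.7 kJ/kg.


dh = 273.7 - 111.0 = 162.7 kJ/kg
Q_evap = m_dot * dh = 0.864 * 162.7
Q_evap = 140.57 kW

140.57


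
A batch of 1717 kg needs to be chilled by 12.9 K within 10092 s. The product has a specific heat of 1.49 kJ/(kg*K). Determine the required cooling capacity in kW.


Q = m * cp * dT / t
Q = 1717 * 1.49 * 12.9 / 10092
Q = 3.27 kW

3.27


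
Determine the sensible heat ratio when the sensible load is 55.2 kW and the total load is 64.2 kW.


SHR = Q_sensible / Q_total
SHR = 55.2 / 64.2
SHR = 0.86

0.86


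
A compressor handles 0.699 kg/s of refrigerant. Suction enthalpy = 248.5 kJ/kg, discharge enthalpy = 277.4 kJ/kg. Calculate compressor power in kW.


dh = 277.4 - 248.5 = 28.9 kJ/kg
W = m_dot * dh = 0.699 * 28.9 = 20.2 kW

20.2


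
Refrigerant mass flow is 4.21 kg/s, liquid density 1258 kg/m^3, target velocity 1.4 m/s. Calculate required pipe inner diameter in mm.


A = m_dot / (rho * v) = 4.21 / (1258 * 1.4) = 0.002390415626 m^2
d = sqrt(4*A/pi) * 1000
d = 55.2 mm

55.2


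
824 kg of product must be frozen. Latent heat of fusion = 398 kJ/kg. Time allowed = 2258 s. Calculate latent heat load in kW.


Q_lat = m * h_fg / t
Q_lat = 824 * 398 / 2258
Q_lat = 145.24 kW

145.24


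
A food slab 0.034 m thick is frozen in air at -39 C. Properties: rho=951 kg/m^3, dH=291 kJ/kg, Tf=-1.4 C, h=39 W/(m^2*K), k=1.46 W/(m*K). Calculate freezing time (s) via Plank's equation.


dT = -1.4 - (-39) = 37.6 K
term1 = a/(2h) = 0.034/(2*39) = 0.0004358974359
term2 = a^2/(8k) = 0.034^2/(8*1.46) = 0.00009897260274
t = rho*dH*1000/dT * (term1 + term2)
t = 951*291*1000/37.6 * (0.0004358974359 + 0.00009897260274)
t = 3937 s

3937


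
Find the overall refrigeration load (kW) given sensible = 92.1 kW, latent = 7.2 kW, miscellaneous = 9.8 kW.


Q_total = Q_s + Q_l + Q_misc
Q_total = 92.1 + 7.2 + 9.8
Q_total = 109.1 kW

109.1


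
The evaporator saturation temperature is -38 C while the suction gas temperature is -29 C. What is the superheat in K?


Superheat = T_suction - T_evap
Superheat = -29 - (-38)
Superheat = 9 K

9


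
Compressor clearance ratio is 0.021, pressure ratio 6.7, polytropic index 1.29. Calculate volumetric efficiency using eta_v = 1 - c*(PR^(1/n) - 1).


PR^(1/n) = 6.7^(1/1.29) = 4.36885936
eta_v = 1 - 0.021 * (4.36885936 - 1)
eta_v = 0.9293

0.9293
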